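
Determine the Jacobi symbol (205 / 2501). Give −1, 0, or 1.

0

Reciprocity: 205 ≡ 1 and 2501 ≡ 1 (mod 4), so (205/2501) = +(2501/205).
Reduce top mod 205: now compute (41/205).
Reciprocity: 41 ≡ 1 and 205 ≡ 1 (mod 4), so (41/205) = +(205/41).
Reduce top mod 41: now compute (0/41).
Top reduces to 0: gcd > 1, so the symbol is 0.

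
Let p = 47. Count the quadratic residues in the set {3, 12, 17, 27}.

(3/47) = +1 → QR.
(12/47) = +1 → QR.
(17/47) = +1 → QR.
(27/47) = +1 → QR.
Total quadratic residues among the 4: 4.

4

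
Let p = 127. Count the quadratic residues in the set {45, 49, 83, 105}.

1

(45/127) = -1 → non-residue.
(49/127) = +1 → QR.
(83/127) = -1 → non-residue.
(105/127) = -1 → non-residue.
Total quadratic residues among the 4: 1.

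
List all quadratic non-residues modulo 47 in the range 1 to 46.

5 10 11 13 15 19 20 22 23 26 29 30 31 33 35 38 39 40 41 43 44 45 46

Square k = 1,…,23 (k and 47−k give the same square):
1²=1, 2²=4, 3²=9, 4²=16, 5²=25, 6²=36, 7²≡2, 8²≡17, 9²≡34, 10²≡6, 11²≡27, 12²≡3, 13²≡28, 14²≡8, 15²≡37, 16²≡21, 17²≡7, 18²≡42, 19²≡32, 20²≡24, 21²≡18, 22²≡14, 23²≡12 (mod 47).
The residues are {1, 2, 3, 4, 6, 7, 8, 9, 12, 14, 16, 17, 18, 21, 24, 25, 27, 28, 32, 34, 36, 37, 42}; the non-residues are the remaining 23 nonzero classes.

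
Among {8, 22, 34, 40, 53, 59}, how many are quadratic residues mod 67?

3

(8/67) = -1 → non-residue.
(22/67) = +1 → QR.
(34/67) = -1 → non-residue.
(40/67) = +1 → QR.
(53/67) = -1 → non-residue.
(59/67) = +1 → QR.
Total quadratic residues among the 6: 3.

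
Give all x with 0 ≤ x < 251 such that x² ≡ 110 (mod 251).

Since 251 ≡ 3 (mod 4), a square root of 110 is 110^((251+1)/4) = 110^63 mod 251.
Repeated squaring: 110^2≡52, 110^4≡194, 110^8≡237, 110^16≡196, 110^32≡13 (mod 251).
110^63 = 110^(32+16+8+4+2+1) ≡ 232 (mod 251).
Check: 232² = 53824 ≡ 110 (mod 251). The two roots are 19 and 232.

19, 232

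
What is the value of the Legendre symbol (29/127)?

Euler's criterion: (29/127) ≡ 29^63 (mod 127).
29^2 ≡ 79 (mod 127)
29^4 ≡ 18 (mod 127)
29^8 ≡ 70 (mod 127)
29^16 ≡ 74 (mod 127)
29^32 ≡ 15 (mod 127)
29^63 = 29^(32+16+8+4+2+1) ≡ 126 (mod 127).
Result is 126 ≡ −1, so (29/127) = −1.

-1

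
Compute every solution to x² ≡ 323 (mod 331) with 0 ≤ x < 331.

Since 331 ≡ 3 (mod 4), a square root of 323 is 323^((331+1)/4) = 323^83 mod 331.
Repeated squaring: 323^2≡64, 323^4≡124, 323^8≡150, 323^16≡323, 323^32≡64, 323^64≡124 (mod 331).
323^83 = 323^(64+16+2+1) ≡ 150 (mod 331).
Check: 150² = 22500 ≡ 323 (mod 331). The two roots are 150 and 181.

150, 181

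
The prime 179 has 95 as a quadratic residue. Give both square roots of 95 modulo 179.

Since 179 ≡ 3 (mod 4), a square root of 95 is 95^((179+1)/4) = 95^45 mod 179.
Repeated squaring: 95^2≡75, 95^4≡76, 95^8≡48, 95^16≡156, 95^32≡171 (mod 179).
95^45 = 95^(32+8+4+1) ≡ 51 (mod 179).
Check: 51² = 2601 ≡ 95 (mod 179). The two roots are 51 and 128.

51, 128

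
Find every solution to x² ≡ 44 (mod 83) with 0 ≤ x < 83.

Since 83 ≡ 3 (mod 4), a square root of 44 is 44^((83+1)/4) = 44^21 mod 83.
Repeated squaring: 44^2≡27, 44^4≡65, 44^8≡75, 44^16≡64 (mod 83).
44^21 = 44^(16+4+1) ≡ 25 (mod 83).
Check: 25² = 625 ≡ 44 (mod 83). The two roots are 25 and 58.

25, 58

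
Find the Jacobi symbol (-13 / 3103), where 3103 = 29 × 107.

First reduce: -13 ≡ 3090 (mod 3103).
Pull out 2: since 3103 ≡ 7 (mod 8), (2/3103) = +1.
Reciprocity: 1545 ≡ 1 and 3103 ≡ 3 (mod 4), so (1545/3103) = +(3103/1545).
Reduce top mod 1545: now compute (13/1545).
Reciprocity: 13 ≡ 1 and 1545 ≡ 1 (mod 4), so (13/1545) = +(1545/13).
Reduce top mod 13: now compute (11/13).
Reciprocity: 11 ≡ 3 and 13 ≡ 1 (mod 4), so (11/13) = +(13/11).
Reduce top mod 11: now compute (2/11).
Pull out 2: since 11 ≡ 3 (mod 8), (2/11) = -1.
Reached (1/11) = 1. Collecting the sign flips along the way, the symbol is -1.

-1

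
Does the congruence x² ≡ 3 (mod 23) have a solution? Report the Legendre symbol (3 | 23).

1

Reciprocity: 3 ≡ 3 and 23 ≡ 3 (mod 4), so (3/23) = −(23/3).
Reduce top mod 3: now compute (2/3).
Pull out 2: since 3 ≡ 3 (mod 8), (2/3) = -1.
Reached (1/3) = 1. Collecting the sign flips along the way, the symbol is +1.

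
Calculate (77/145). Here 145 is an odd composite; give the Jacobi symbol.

Reciprocity: 77 ≡ 1 and 145 ≡ 1 (mod 4), so (77/145) = +(145/77).
Reduce top mod 77: now compute (68/77).
Pull out 2^2: since 77 ≡ 5 (mod 8), (2/77) = -1, so (2/77)^2 = +1.
Reciprocity: 17 ≡ 1 and 77 ≡ 1 (mod 4), so (17/77) = +(77/17).
Reduce top mod 17: now compute (9/17).
Reciprocity: 9 ≡ 1 and 17 ≡ 1 (mod 4), so (9/17) = +(17/9).
Reduce top mod 9: now compute (8/9).
Pull out 2^3: since 9 ≡ 1 (mod 8), (2/9) = +1, so (2/9)^3 = +1.
Reached (1/9) = 1. Collecting the sign flips along the way, the symbol is +1.

1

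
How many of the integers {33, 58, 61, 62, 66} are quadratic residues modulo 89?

(33/89) = -1 → non-residue.
(58/89) = -1 → non-residue.
(61/89) = -1 → non-residue.
(62/89) = -1 → non-residue.
(66/89) = -1 → non-residue.
Total quadratic residues among the 5: 0.

0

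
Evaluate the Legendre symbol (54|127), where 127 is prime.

-1

Pull out 2: since 127 ≡ 7 (mod 8), (2/127) = +1.
Reciprocity: 27 ≡ 3 and 127 ≡ 3 (mod 4), so (27/127) = −(127/27).
Reduce top mod 27: now compute (19/27).
Reciprocity: 19 ≡ 3 and 27 ≡ 3 (mod 4), so (19/27) = −(27/19).
Reduce top mod 19: now compute (8/19).
Pull out 2^3: since 19 ≡ 3 (mod 8), (2/19) = -1, so (2/19)^3 = -1.
Reached (1/19) = 1. Collecting the sign flips along the way, the symbol is -1.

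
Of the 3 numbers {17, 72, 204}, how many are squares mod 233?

2

(17/233) = -1 → non-residue.
(72/233) = +1 → QR.
(204/233) = +1 → QR.
Total quadratic residues among the 3: 2.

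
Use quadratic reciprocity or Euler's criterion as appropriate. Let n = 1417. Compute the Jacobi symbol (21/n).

Reciprocity: 21 ≡ 1 and 1417 ≡ 1 (mod 4), so (21/1417) = +(1417/21).
Reduce top mod 21: now compute (10/21).
Pull out 2: since 21 ≡ 5 (mod 8), (2/21) = -1.
Reciprocity: 5 ≡ 1 and 21 ≡ 1 (mod 4), so (5/21) = +(21/5).
Reduce top mod 5: now compute (1/5).
Reached (1/5) = 1. Collecting the sign flips along the way, the symbol is -1.

-1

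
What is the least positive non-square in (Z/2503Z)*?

3

(2/2503) = +1, so 2 is a residue.
(3/2503) = −1, so 3 is the smallest positive non-residue mod 2503.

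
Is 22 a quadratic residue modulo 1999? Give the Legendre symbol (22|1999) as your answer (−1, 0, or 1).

Pull out 2: since 1999 ≡ 7 (mod 8), (2/1999) = +1.
Reciprocity: 11 ≡ 3 and 1999 ≡ 3 (mod 4), so (11/1999) = −(1999/11).
Reduce top mod 11: now compute (8/11).
Pull out 2^3: since 11 ≡ 3 (mod 8), (2/11) = -1, so (2/11)^3 = -1.
Reached (1/11) = 1. Collecting the sign flips along the way, the symbol is +1.

1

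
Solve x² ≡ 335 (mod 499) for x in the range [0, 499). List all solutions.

235, 264

Since 499 ≡ 3 (mod 4), a square root of 335 is 335^((499+1)/4) = 335^125 mod 499.
Repeated squaring: 335^2≡449, 335^4≡5, 335^8≡25, 335^16≡126, 335^32≡407, 335^64≡480 (mod 499).
335^125 = 335^(64+32+16+8+4+1) ≡ 235 (mod 499).
Check: 235² = 55225 ≡ 335 (mod 499). The two roots are 235 and 264.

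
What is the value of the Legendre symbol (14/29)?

Pull out 2: since 29 ≡ 5 (mod 8), (2/29) = -1.
Reciprocity: 7 ≡ 3 and 29 ≡ 1 (mod 4), so (7/29) = +(29/7).
Reduce top mod 7: now compute (1/7).
Reached (1/7) = 1. Collecting the sign flips along the way, the symbol is -1.

-1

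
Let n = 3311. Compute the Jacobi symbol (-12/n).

First reduce: -12 ≡ 3299 (mod 3311).
Reciprocity: 3299 ≡ 3 and 3311 ≡ 3 (mod 4), so (3299/3311) = −(3311/3299).
Reduce top mod 3299: now compute (12/3299).
Pull out 2^2: since 3299 ≡ 3 (mod 8), (2/3299) = -1, so (2/3299)^2 = +1.
Reciprocity: 3 ≡ 3 and 3299 ≡ 3 (mod 4), so (3/3299) = −(3299/3).
Reduce top mod 3: now compute (2/3).
Pull out 2: since 3 ≡ 3 (mod 8), (2/3) = -1.
Reached (1/3) = 1. Collecting the sign flips along the way, the symbol is -1.

-1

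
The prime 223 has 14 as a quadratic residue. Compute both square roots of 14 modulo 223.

Since 223 ≡ 3 (mod 4), a square root of 14 is 14^((223+1)/4) = 14^56 mod 223.
Repeated squaring: 14^2≡196, 14^4≡60, 14^8≡32, 14^16≡132, 14^32≡30 (mod 223).
14^56 = 14^(32+16+8) ≡ 56 (mod 223).
Check: 56² = 3136 ≡ 14 (mod 223). The two roots are 56 and 167.

56, 167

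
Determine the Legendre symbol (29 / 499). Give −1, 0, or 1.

Euler's criterion: (29/499) ≡ 29^249 (mod 499).
29^2 ≡ 342 (mod 499)
29^4 ≡ 198 (mod 499)
29^8 ≡ 282 (mod 499)
29^16 ≡ 183 (mod 499)
29^32 ≡ 56 (mod 499)
29^64 ≡ 142 (mod 499)
29^128 ≡ 204 (mod 499)
29^249 = 29^(128+64+32+16+8+1) ≡ 1 (mod 499).
Result is 1, so (29/499) = 1.

1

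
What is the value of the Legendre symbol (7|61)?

-1

Euler's criterion: (7/61) ≡ 7^30 (mod 61).
7^2 ≡ 49 (mod 61)
7^4 ≡ 22 (mod 61)
7^8 ≡ 57 (mod 61)
7^16 ≡ 16 (mod 61)
7^30 = 7^(16+8+4+2) ≡ 60 (mod 61).
Result is 60 ≡ −1, so (7/61) = −1.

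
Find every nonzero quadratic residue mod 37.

1, 3, 4, 7, 9, 10, 11, 12, 16, 21, 25, 26, 27, 28, 30, 33, 34, 36

Square k = 1,…,18 (k and 37−k give the same square):
1²=1, 2²=4, 3²=9, 4²=16, 5²=25, 6²=36, 7²≡12, 8²≡27, 9²≡7, 10²≡26, 11²≡10, 12²≡33, 13²≡21, 14²≡11, 15²≡3, 16²≡34, 17²≡30, 18²≡28 (mod 37).
So the quadratic residues mod 37 are {1, 3, 4, 7, 9, 10, 11, 12, 16, 21, 25, 26, 27, 28, 30, 33, 34, 36}.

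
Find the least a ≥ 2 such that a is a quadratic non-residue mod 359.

7

(2/359) = +1, so 2 is a residue.
(3/359) = +1, so 3 is a residue.
(4/359) = +1, so 4 is a residue.
(5/359) = +1, so 5 is a residue.
(6/359) = +1, so 6 is a residue.
(7/359) = −1, so 7 is the smallest positive non-residue mod 359.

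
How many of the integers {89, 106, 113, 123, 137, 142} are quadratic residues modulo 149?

(89/149) = -1 → non-residue.
(106/149) = -1 → non-residue.
(113/149) = +1 → QR.
(123/149) = +1 → QR.
(137/149) = -1 → non-residue.
(142/149) = +1 → QR.
Total quadratic residues among the 6: 3.

3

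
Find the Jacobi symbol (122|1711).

1

Pull out 2: since 1711 ≡ 7 (mod 8), (2/1711) = +1.
Reciprocity: 61 ≡ 1 and 1711 ≡ 3 (mod 4), so (61/1711) = +(1711/61).
Reduce top mod 61: now compute (3/61).
Reciprocity: 3 ≡ 3 and 61 ≡ 1 (mod 4), so (3/61) = +(61/3).
Reduce top mod 3: now compute (1/3).
Reached (1/3) = 1. Collecting the sign flips along the way, the symbol is +1.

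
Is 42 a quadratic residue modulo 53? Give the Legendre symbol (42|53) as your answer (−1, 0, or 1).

1

Euler's criterion: (42/53) ≡ 42^26 (mod 53).
42^2 ≡ 15 (mod 53)
42^4 ≡ 13 (mod 53)
42^8 ≡ 10 (mod 53)
42^16 ≡ 47 (mod 53)
42^26 = 42^(16+8+2) ≡ 1 (mod 53).
Result is 1, so (42/53) = 1.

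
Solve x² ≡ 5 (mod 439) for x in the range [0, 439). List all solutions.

Since 439 ≡ 3 (mod 4), a square root of 5 is 5^((439+1)/4) = 5^110 mod 439.
Repeated squaring: 5^2≡25, 5^4≡186, 5^8≡354, 5^16≡201, 5^32≡13, 5^64≡169 (mod 439).
5^110 = 5^(64+32+8+4+2) ≡ 139 (mod 439).
Check: 139² = 19321 ≡ 5 (mod 439). The two roots are 139 and 300.

139, 300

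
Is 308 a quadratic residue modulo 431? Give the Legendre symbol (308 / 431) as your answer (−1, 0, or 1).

-1

Euler's criterion: (308/431) ≡ 308^215 (mod 431).
308^2 ≡ 44 (mod 431)
308^4 ≡ 212 (mod 431)
308^8 ≡ 120 (mod 431)
308^16 ≡ 177 (mod 431)
308^32 ≡ 297 (mod 431)
308^64 ≡ 285 (mod 431)
308^128 ≡ 197 (mod 431)
308^215 = 308^(128+64+16+4+2+1) ≡ 430 (mod 431).
Result is 430 ≡ −1, so (308/431) = −1.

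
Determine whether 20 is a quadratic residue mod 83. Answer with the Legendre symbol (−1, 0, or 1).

-1

Euler's criterion: (20/83) ≡ 20^41 (mod 83).
20^2 ≡ 68 (mod 83)
20^4 ≡ 59 (mod 83)
20^8 ≡ 78 (mod 83)
20^16 ≡ 25 (mod 83)
20^32 ≡ 44 (mod 83)
20^41 = 20^(32+8+1) ≡ 82 (mod 83).
Result is 82 ≡ −1, so (20/83) = −1.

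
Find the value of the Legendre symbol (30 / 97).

Pull out 2: since 97 ≡ 1 (mod 8), (2/97) = +1.
Reciprocity: 15 ≡ 3 and 97 ≡ 1 (mod 4), so (15/97) = +(97/15).
Reduce top mod 15: now compute (7/15).
Reciprocity: 7 ≡ 3 and 15 ≡ 3 (mod 4), so (7/15) = −(15/7).
Reduce top mod 7: now compute (1/7).
Reached (1/7) = 1. Collecting the sign flips along the way, the symbol is -1.

-1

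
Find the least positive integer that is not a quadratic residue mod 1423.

3

(2/1423) = +1, so 2 is a residue.
(3/1423) = −1, so 3 is the smallest positive non-residue mod 1423.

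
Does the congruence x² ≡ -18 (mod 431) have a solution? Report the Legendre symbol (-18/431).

First reduce: -18 ≡ 413 (mod 431).
Reciprocity: 413 ≡ 1 and 431 ≡ 3 (mod 4), so (413/431) = +(431/413).
Reduce top mod 413: now compute (18/413).
Pull out 2: since 413 ≡ 5 (mod 8), (2/413) = -1.
Reciprocity: 9 ≡ 1 and 413 ≡ 1 (mod 4), so (9/413) = +(413/9).
Reduce top mod 9: now compute (8/9).
Pull out 2^3: since 9 ≡ 1 (mod 8), (2/9) = +1, so (2/9)^3 = +1.
Reached (1/9) = 1. Collecting the sign flips along the way, the symbol is -1.

-1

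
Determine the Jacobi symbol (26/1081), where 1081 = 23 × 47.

-1

Pull out 2: since 1081 ≡ 1 (mod 8), (2/1081) = +1.
Reciprocity: 13 ≡ 1 and 1081 ≡ 1 (mod 4), so (13/1081) = +(1081/13).
Reduce top mod 13: now compute (2/13).
Pull out 2: since 13 ≡ 5 (mod 8), (2/13) = -1.
Reached (1/13) = 1. Collecting the sign flips along the way, the symbol is -1.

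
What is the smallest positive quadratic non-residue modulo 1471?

(2/1471) = +1, so 2 is a residue.
(3/1471) = −1, so 3 is the smallest positive non-residue mod 1471.

3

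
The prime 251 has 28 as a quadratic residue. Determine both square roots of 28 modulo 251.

84, 167

Since 251 ≡ 3 (mod 4), a square root of 28 is 28^((251+1)/4) = 28^63 mod 251.
Repeated squaring: 28^2≡31, 28^4≡208, 28^8≡92, 28^16≡181, 28^32≡131 (mod 251).
28^63 = 28^(32+16+8+4+2+1) ≡ 84 (mod 251).
Check: 84² = 7056 ≡ 28 (mod 251). The two roots are 84 and 167.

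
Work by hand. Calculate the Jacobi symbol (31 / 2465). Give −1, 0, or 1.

Reciprocity: 31 ≡ 3 and 2465 ≡ 1 (mod 4), so (31/2465) = +(2465/31).
Reduce top mod 31: now compute (16/31).
Pull out 2^4: since 31 ≡ 7 (mod 8), (2/31) = +1, so (2/31)^4 = +1.
Reached (1/31) = 1. Collecting the sign flips along the way, the symbol is +1.

1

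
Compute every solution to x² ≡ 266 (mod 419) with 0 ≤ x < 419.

162, 257

Since 419 ≡ 3 (mod 4), a square root of 266 is 266^((419+1)/4) = 266^105 mod 419.
Repeated squaring: 266^2≡364, 266^4≡92, 266^8≡84, 266^16≡352, 266^32≡299, 266^64≡154 (mod 419).
266^105 = 266^(64+32+8+1) ≡ 257 (mod 419).
Check: 257² = 66049 ≡ 266 (mod 419). The two roots are 162 and 257.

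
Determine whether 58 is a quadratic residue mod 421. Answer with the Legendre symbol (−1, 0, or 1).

1

Pull out 2: since 421 ≡ 5 (mod 8), (2/421) = -1.
Reciprocity: 29 ≡ 1 and 421 ≡ 1 (mod 4), so (29/421) = +(421/29).
Reduce top mod 29: now compute (15/29).
Reciprocity: 15 ≡ 3 and 29 ≡ 1 (mod 4), so (15/29) = +(29/15).
Reduce top mod 15: now compute (14/15).
Pull out 2: since 15 ≡ 7 (mod 8), (2/15) = +1.
Reciprocity: 7 ≡ 3 and 15 ≡ 3 (mod 4), so (7/15) = −(15/7).
Reduce top mod 7: now compute (1/7).
Reached (1/7) = 1. Collecting the sign flips along the way, the symbol is +1.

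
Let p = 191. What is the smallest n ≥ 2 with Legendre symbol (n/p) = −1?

7

(2/191) = +1, so 2 is a residue.
(3/191) = +1, so 3 is a residue.
(4/191) = +1, so 4 is a residue.
(5/191) = +1, so 5 is a residue.
(6/191) = +1, so 6 is a residue.
(7/191) = −1, so 7 is the smallest positive non-residue mod 191.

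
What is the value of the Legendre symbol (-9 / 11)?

First reduce: -9 ≡ 2 (mod 11).
Pull out 2: since 11 ≡ 3 (mod 8), (2/11) = -1.
Reached (1/11) = 1. Collecting the sign flips along the way, the symbol is -1.

-1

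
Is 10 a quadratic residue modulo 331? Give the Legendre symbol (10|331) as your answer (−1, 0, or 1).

-1

Euler's criterion: (10/331) ≡ 10^165 (mod 331).
10^2 ≡ 100 (mod 331)
10^4 ≡ 70 (mod 331)
10^8 ≡ 266 (mod 331)
10^16 ≡ 253 (mod 331)
10^32 ≡ 126 (mod 331)
10^64 ≡ 319 (mod 331)
10^128 ≡ 144 (mod 331)
10^165 = 10^(128+32+4+1) ≡ 330 (mod 331).
Result is 330 ≡ −1, so (10/331) = −1.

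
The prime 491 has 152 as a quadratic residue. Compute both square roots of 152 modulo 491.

46, 445

Since 491 ≡ 3 (mod 4), a square root of 152 is 152^((491+1)/4) = 152^123 mod 491.
Repeated squaring: 152^2≡27, 152^4≡238, 152^8≡179, 152^16≡126, 152^32≡164, 152^64≡382 (mod 491).
152^123 = 152^(64+32+16+8+2+1) ≡ 46 (mod 491).
Check: 46² = 2116 ≡ 152 (mod 491). The two roots are 46 and 445.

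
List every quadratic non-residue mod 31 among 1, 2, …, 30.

3 6 11 12 13 15 17 21 22 23 24 26 27 29 30

Square k = 1,…,15 (k and 31−k give the same square):
1²=1, 2²=4, 3²=9, 4²=16, 5²=25, 6²≡5, 7²≡18, 8²≡2, 9²≡19, 10²≡7, 11²≡28, 12²≡20, 13²≡14, 14²≡10, 15²≡8 (mod 31).
The residues are {1, 2, 4, 5, 7, 8, 9, 10, 14, 16, 18, 19, 20, 25, 28}; the non-residues are the remaining 15 nonzero classes.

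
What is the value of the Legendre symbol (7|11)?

Reciprocity: 7 ≡ 3 and 11 ≡ 3 (mod 4), so (7/11) = −(11/7).
Reduce top mod 7: now compute (4/7).
Pull out 2^2: since 7 ≡ 7 (mod 8), (2/7) = +1, so (2/7)^2 = +1.
Reached (1/7) = 1. Collecting the sign flips along the way, the symbol is -1.

-1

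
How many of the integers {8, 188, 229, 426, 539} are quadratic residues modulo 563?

(8/563) = -1 → non-residue.
(188/563) = +1 → QR.
(229/563) = -1 → non-residue.
(426/563) = -1 → non-residue.
(539/563) = +1 → QR.
Total quadratic residues among the 5: 2.

2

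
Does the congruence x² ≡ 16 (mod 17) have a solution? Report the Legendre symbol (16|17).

Pull out 2^4: since 17 ≡ 1 (mod 8), (2/17) = +1, so (2/17)^4 = +1.
Reached (1/17) = 1. Collecting the sign flips along the way, the symbol is +1.

1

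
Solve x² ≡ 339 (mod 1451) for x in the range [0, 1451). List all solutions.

497, 954

Since 1451 ≡ 3 (mod 4), a square root of 339 is 339^((1451+1)/4) = 339^363 mod 1451.
Repeated squaring: 339^2≡292, 339^4≡1106, 339^8≡43, 339^16≡398, 339^32≡245, 339^64≡534, 339^128≡760, 339^256≡102 (mod 1451).
339^363 = 339^(256+64+32+8+2+1) ≡ 954 (mod 1451).
Check: 954² = 910116 ≡ 339 (mod 1451). The two roots are 497 and 954.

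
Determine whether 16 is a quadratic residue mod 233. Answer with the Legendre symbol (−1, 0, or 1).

Pull out 2^4: since 233 ≡ 1 (mod 8), (2/233) = +1, so (2/233)^4 = +1.
Reached (1/233) = 1. Collecting the sign flips along the way, the symbol is +1.

1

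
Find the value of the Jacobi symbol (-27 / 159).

First reduce: -27 ≡ 132 (mod 159).
Pull out 2^2: since 159 ≡ 7 (mod 8), (2/159) = +1, so (2/159)^2 = +1.
Reciprocity: 33 ≡ 1 and 159 ≡ 3 (mod 4), so (33/159) = +(159/33).
Reduce top mod 33: now compute (27/33).
Reciprocity: 27 ≡ 3 and 33 ≡ 1 (mod 4), so (27/33) = +(33/27).
Reduce top mod 27: now compute (6/27).
Pull out 2: since 27 ≡ 3 (mod 8), (2/27) = -1.
Reciprocity: 3 ≡ 3 and 27 ≡ 3 (mod 4), so (3/27) = −(27/3).
Reduce top mod 3: now compute (0/3).
Top reduces to 0: gcd > 1, so the symbol is 0.

0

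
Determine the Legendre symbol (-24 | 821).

1

First reduce: -24 ≡ 797 (mod 821).
Reciprocity: 797 ≡ 1 and 821 ≡ 1 (mod 4), so (797/821) = +(821/797).
Reduce top mod 797: now compute (24/797).
Pull out 2^3: since 797 ≡ 5 (mod 8), (2/797) = -1, so (2/797)^3 = -1.
Reciprocity: 3 ≡ 3 and 797 ≡ 1 (mod 4), so (3/797) = +(797/3).
Reduce top mod 3: now compute (2/3).
Pull out 2: since 3 ≡ 3 (mod 8), (2/3) = -1.
Reached (1/3) = 1. Collecting the sign flips along the way, the symbol is +1.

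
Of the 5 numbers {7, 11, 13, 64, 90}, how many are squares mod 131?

(7/131) = +1 → QR.
(11/131) = +1 → QR.
(13/131) = +1 → QR.
(64/131) = +1 → QR.
(90/131) = -1 → non-residue.
Total quadratic residues among the 5: 4.

4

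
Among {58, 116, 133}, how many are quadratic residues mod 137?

(58/137) = -1 → non-residue.
(116/137) = -1 → non-residue.
(133/137) = +1 → QR.
Total quadratic residues among the 3: 1.

1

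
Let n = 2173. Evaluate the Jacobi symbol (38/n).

Pull out 2: since 2173 ≡ 5 (mod 8), (2/2173) = -1.
Reciprocity: 19 ≡ 3 and 2173 ≡ 1 (mod 4), so (19/2173) = +(2173/19).
Reduce top mod 19: now compute (7/19).
Reciprocity: 7 ≡ 3 and 19 ≡ 3 (mod 4), so (7/19) = −(19/7).
Reduce top mod 7: now compute (5/7).
Reciprocity: 5 ≡ 1 and 7 ≡ 3 (mod 4), so (5/7) = +(7/5).
Reduce top mod 5: now compute (2/5).
Pull out 2: since 5 ≡ 5 (mod 8), (2/5) = -1.
Reached (1/5) = 1. Collecting the sign flips along the way, the symbol is -1.

-1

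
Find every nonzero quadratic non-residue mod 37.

Square k = 1,…,18 (k and 37−k give the same square):
1²=1, 2²=4, 3²=9, 4²=16, 5²=25, 6²=36, 7²≡12, 8²≡27, 9²≡7, 10²≡26, 11²≡10, 12²≡33, 13²≡21, 14²≡11, 15²≡3, 16²≡34, 17²≡30, 18²≡28 (mod 37).
The residues are {1, 3, 4, 7, 9, 10, 11, 12, 16, 21, 25, 26, 27, 28, 30, 33, 34, 36}; the non-residues are the remaining 18 nonzero classes.

2, 5, 6, 8, 13, 14, 15, 17, 18, 19, 20, 22, 23, 24, 29, 31, 32, 35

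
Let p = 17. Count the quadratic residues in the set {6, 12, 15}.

1

(6/17) = -1 → non-residue.
(12/17) = -1 → non-residue.
(15/17) = +1 → QR.
Total quadratic residues among the 3: 1.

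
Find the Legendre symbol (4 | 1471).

1

Pull out 2^2: since 1471 ≡ 7 (mod 8), (2/1471) = +1, so (2/1471)^2 = +1.
Reached (1/1471) = 1. Collecting the sign flips along the way, the symbol is +1.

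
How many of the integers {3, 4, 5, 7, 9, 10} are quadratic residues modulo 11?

4

(3/11) = +1 → QR.
(4/11) = +1 → QR.
(5/11) = +1 → QR.
(7/11) = -1 → non-residue.
(9/11) = +1 → QR.
(10/11) = -1 → non-residue.
Total quadratic residues among the 6: 4.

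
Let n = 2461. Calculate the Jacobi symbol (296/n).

1

Pull out 2^3: since 2461 ≡ 5 (mod 8), (2/2461) = -1, so (2/2461)^3 = -1.
Reciprocity: 37 ≡ 1 and 2461 ≡ 1 (mod 4), so (37/2461) = +(2461/37).
Reduce top mod 37: now compute (19/37).
Reciprocity: 19 ≡ 3 and 37 ≡ 1 (mod 4), so (19/37) = +(37/19).
Reduce top mod 19: now compute (18/19).
Pull out 2: since 19 ≡ 3 (mod 8), (2/19) = -1.
Reciprocity: 9 ≡ 1 and 19 ≡ 3 (mod 4), so (9/19) = +(19/9).
Reduce top mod 9: now compute (1/9).
Reached (1/9) = 1. Collecting the sign flips along the way, the symbol is +1.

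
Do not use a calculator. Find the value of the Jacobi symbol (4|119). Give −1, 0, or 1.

Pull out 2^2: since 119 ≡ 7 (mod 8), (2/119) = +1, so (2/119)^2 = +1.
Reached (1/119) = 1. Collecting the sign flips along the way, the symbol is +1.

1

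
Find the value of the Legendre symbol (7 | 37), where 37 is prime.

1

Reciprocity: 7 ≡ 3 and 37 ≡ 1 (mod 4), so (7/37) = +(37/7).
Reduce top mod 7: now compute (2/7).
Pull out 2: since 7 ≡ 7 (mod 8), (2/7) = +1.
Reached (1/7) = 1. Collecting the sign flips along the way, the symbol is +1.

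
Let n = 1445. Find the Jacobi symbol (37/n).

-1

Reciprocity: 37 ≡ 1 and 1445 ≡ 1 (mod 4), so (37/1445) = +(1445/37).
Reduce top mod 37: now compute (2/37).
Pull out 2: since 37 ≡ 5 (mod 8), (2/37) = -1.
Reached (1/37) = 1. Collecting the sign flips along the way, the symbol is -1.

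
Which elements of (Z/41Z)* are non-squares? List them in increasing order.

3,6,7,11,12,13,14,15,17,19,22,24,26,27,28,29,30,34,35,38

Square k = 1,…,20 (k and 41−k give the same square):
1²=1, 2²=4, 3²=9, 4²=16, 5²=25, 6²=36, 7²≡8, 8²≡23, 9²≡40, 10²≡18, 11²≡39, 12²≡21, 13²≡5, 14²≡32, 15²≡20, 16²≡10, 17²≡2, 18²≡37, 19²≡33, 20²≡31 (mod 41).
The residues are {1, 2, 4, 5, 8, 9, 10, 16, 18, 20, 21, 23, 25, 31, 32, 33, 36, 37, 39, 40}; the non-residues are the remaining 20 nonzero classes.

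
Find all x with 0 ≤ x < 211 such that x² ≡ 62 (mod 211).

22, 189

Since 211 ≡ 3 (mod 4), a square root of 62 is 62^((211+1)/4) = 62^53 mod 211.
Repeated squaring: 62^2≡46, 62^4≡6, 62^8≡36, 62^16≡30, 62^32≡56 (mod 211).
62^53 = 62^(32+16+4+1) ≡ 189 (mod 211).
Check: 189² = 35721 ≡ 62 (mod 211). The two roots are 22 and 189.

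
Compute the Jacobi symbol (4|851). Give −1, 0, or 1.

Pull out 2^2: since 851 ≡ 3 (mod 8), (2/851) = -1, so (2/851)^2 = +1.
Reached (1/851) = 1. Collecting the sign flips along the way, the symbol is +1.

1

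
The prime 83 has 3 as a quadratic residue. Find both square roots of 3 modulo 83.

Since 83 ≡ 3 (mod 4), a square root of 3 is 3^((83+1)/4) = 3^21 mod 83.
Repeated squaring: 3^2≡9, 3^4≡81, 3^8≡4, 3^16≡16 (mod 83).
3^21 = 3^(16+4+1) ≡ 70 (mod 83).
Check: 70² = 4900 ≡ 3 (mod 83). The two roots are 13 and 70.

13, 70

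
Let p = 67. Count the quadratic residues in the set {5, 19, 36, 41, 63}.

(5/67) = -1 → non-residue.
(19/67) = +1 → QR.
(36/67) = +1 → QR.
(41/67) = -1 → non-residue.
(63/67) = -1 → non-residue.
Total quadratic residues among the 5: 2.

2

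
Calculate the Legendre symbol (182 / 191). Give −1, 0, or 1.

-1

Euler's criterion: (182/191) ≡ 182^95 (mod 191).
182^2 ≡ 81 (mod 191)
182^4 ≡ 67 (mod 191)
182^8 ≡ 96 (mod 191)
182^16 ≡ 48 (mod 191)
182^32 ≡ 12 (mod 191)
182^64 ≡ 144 (mod 191)
182^95 = 182^(64+16+8+4+2+1) ≡ 190 (mod 191).
Result is 190 ≡ −1, so (182/191) = −1.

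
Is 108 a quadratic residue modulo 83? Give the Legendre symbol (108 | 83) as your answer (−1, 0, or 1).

Euler's criterion: (108/83) ≡ 25^41 (mod 83).
25^2 ≡ 44 (mod 83)
25^4 ≡ 27 (mod 83)
25^8 ≡ 65 (mod 83)
25^16 ≡ 75 (mod 83)
25^32 ≡ 64 (mod 83)
25^41 = 25^(32+8+1) ≡ 1 (mod 83).
Result is 1, so (108/83) = 1.

1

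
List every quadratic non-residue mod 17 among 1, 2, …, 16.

Square k = 1,…,8 (k and 17−k give the same square):
1²=1, 2²=4, 3²=9, 4²=16, 5²≡8, 6²≡2, 7²≡15, 8²≡13 (mod 17).
The residues are {1, 2, 4, 8, 9, 13, 15, 16}; the non-residues are the remaining 8 nonzero classes.

3,5,6,7,10,11,12,14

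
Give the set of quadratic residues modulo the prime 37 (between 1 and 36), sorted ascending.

1, 3, 4, 7, 9, 10, 11, 12, 16, 21, 25, 26, 27, 28, 30, 33, 34, 36

Square k = 1,…,18 (k and 37−k give the same square):
1²=1, 2²=4, 3²=9, 4²=16, 5²=25, 6²=36, 7²≡12, 8²≡27, 9²≡7, 10²≡26, 11²≡10, 12²≡33, 13²≡21, 14²≡11, 15²≡3, 16²≡34, 17²≡30, 18²≡28 (mod 37).
So the quadratic residues mod 37 are {1, 3, 4, 7, 9, 10, 11, 12, 16, 21, 25, 26, 27, 28, 30, 33, 34, 36}.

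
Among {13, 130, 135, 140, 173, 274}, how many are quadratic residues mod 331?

3

(13/331) = -1 → non-residue.
(130/331) = +1 → QR.
(135/331) = -1 → non-residue.
(140/331) = -1 → non-residue.
(173/331) = +1 → QR.
(274/331) = +1 → QR.
Total quadratic residues among the 6: 3.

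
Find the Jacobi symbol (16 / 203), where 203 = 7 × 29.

1

Pull out 2^4: since 203 ≡ 3 (mod 8), (2/203) = -1, so (2/203)^4 = +1.
Reached (1/203) = 1. Collecting the sign flips along the way, the symbol is +1.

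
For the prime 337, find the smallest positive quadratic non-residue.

(2/337) = +1, so 2 is a residue.
(3/337) = +1, so 3 is a residue.
(4/337) = +1, so 4 is a residue.
(5/337) = −1, so 5 is the smallest positive non-residue mod 337.

5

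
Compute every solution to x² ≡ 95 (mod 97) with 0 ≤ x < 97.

97 ≡ 1 (mod 4), so we find a root by search.
Trying successive values, 17² = 289 ≡ 95 (mod 97). The other root is 97 − 17 = 80.

17, 80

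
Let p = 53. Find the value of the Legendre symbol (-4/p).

1

First reduce: -4 ≡ 49 (mod 53).
Reciprocity: 49 ≡ 1 and 53 ≡ 1 (mod 4), so (49/53) = +(53/49).
Reduce top mod 49: now compute (4/49).
Pull out 2^2: since 49 ≡ 1 (mod 8), (2/49) = +1, so (2/49)^2 = +1.
Reached (1/49) = 1. Collecting the sign flips along the way, the symbol is +1.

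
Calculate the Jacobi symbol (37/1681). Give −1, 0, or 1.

1

Reciprocity: 37 ≡ 1 and 1681 ≡ 1 (mod 4), so (37/1681) = +(1681/37).
Reduce top mod 37: now compute (16/37).
Pull out 2^4: since 37 ≡ 5 (mod 8), (2/37) = -1, so (2/37)^4 = +1.
Reached (1/37) = 1. Collecting the sign flips along the way, the symbol is +1.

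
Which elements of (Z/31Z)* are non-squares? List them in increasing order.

Square k = 1,…,15 (k and 31−k give the same square):
1²=1, 2²=4, 3²=9, 4²=16, 5²=25, 6²≡5, 7²≡18, 8²≡2, 9²≡19, 10²≡7, 11²≡28, 12²≡20, 13²≡14, 14²≡10, 15²≡8 (mod 31).
The residues are {1, 2, 4, 5, 7, 8, 9, 10, 14, 16, 18, 19, 20, 25, 28}; the non-residues are the remaining 15 nonzero classes.

3 6 11 12 13 15 17 21 22 23 24 26 27 29 30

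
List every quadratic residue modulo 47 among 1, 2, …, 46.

1 2 3 4 6 7 8 9 12 14 16 17 18 21 24 25 27 28 32 34 36 37 42

Square k = 1,…,23 (k and 47−k give the same square):
1²=1, 2²=4, 3²=9, 4²=16, 5²=25, 6²=36, 7²≡2, 8²≡17, 9²≡34, 10²≡6, 11²≡27, 12²≡3, 13²≡28, 14²≡8, 15²≡37, 16²≡21, 17²≡7, 18²≡42, 19²≡32, 20²≡24, 21²≡18, 22²≡14, 23²≡12 (mod 47).
So the quadratic residues mod 47 are {1, 2, 3, 4, 6, 7, 8, 9, 12, 14, 16, 17, 18, 21, 24, 25, 27, 28, 32, 34, 36, 37, 42}.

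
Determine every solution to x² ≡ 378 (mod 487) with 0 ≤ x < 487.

Since 487 ≡ 3 (mod 4), a square root of 378 is 378^((487+1)/4) = 378^122 mod 487.
Repeated squaring: 378^2≡193, 378^4≡237, 378^8≡164, 378^16≡111, 378^32≡146, 378^64≡375 (mod 487).
378^122 = 378^(64+32+16+8+2) ≡ 69 (mod 487).
Check: 69² = 4761 ≡ 378 (mod 487). The two roots are 69 and 418.

69, 418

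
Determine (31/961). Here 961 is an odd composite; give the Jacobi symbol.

0

Reciprocity: 31 ≡ 3 and 961 ≡ 1 (mod 4), so (31/961) = +(961/31).
Reduce top mod 31: now compute (0/31).
Top reduces to 0: gcd > 1, so the symbol is 0.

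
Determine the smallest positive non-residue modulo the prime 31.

(2/31) = +1, so 2 is a residue.
(3/31) = −1, so 3 is the smallest positive non-residue mod 31.

3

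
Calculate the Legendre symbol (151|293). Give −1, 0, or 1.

Euler's criterion: (151/293) ≡ 151^146 (mod 293).
151^2 ≡ 240 (mod 293)
151^4 ≡ 172 (mod 293)
151^8 ≡ 284 (mod 293)
151^16 ≡ 81 (mod 293)
151^32 ≡ 115 (mod 293)
151^64 ≡ 40 (mod 293)
151^128 ≡ 135 (mod 293)
151^146 = 151^(128+16+2) ≡ 292 (mod 293).
Result is 292 ≡ −1, so (151/293) = −1.

-1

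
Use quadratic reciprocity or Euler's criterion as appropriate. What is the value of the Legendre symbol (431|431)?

First reduce: 431 ≡ 0 (mod 431).
Top reduces to 0: gcd > 1, so the symbol is 0.

0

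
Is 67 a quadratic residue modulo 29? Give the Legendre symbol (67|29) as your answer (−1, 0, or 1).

First reduce: 67 ≡ 9 (mod 29).
Reciprocity: 9 ≡ 1 and 29 ≡ 1 (mod 4), so (9/29) = +(29/9).
Reduce top mod 9: now compute (2/9).
Pull out 2: since 9 ≡ 1 (mod 8), (2/9) = +1.
Reached (1/9) = 1. Collecting the sign flips along the way, the symbol is +1.

1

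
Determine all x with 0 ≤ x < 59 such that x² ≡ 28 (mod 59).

Since 59 ≡ 3 (mod 4), a square root of 28 is 28^((59+1)/4) = 28^15 mod 59.
Repeated squaring: 28^2≡17, 28^4≡53, 28^8≡36 (mod 59).
28^15 = 28^(8+4+2+1) ≡ 21 (mod 59).
Check: 21² = 441 ≡ 28 (mod 59). The two roots are 21 and 38.

21, 38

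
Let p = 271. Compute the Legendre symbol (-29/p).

First reduce: -29 ≡ 242 (mod 271).
Pull out 2: since 271 ≡ 7 (mod 8), (2/271) = +1.
Reciprocity: 121 ≡ 1 and 271 ≡ 3 (mod 4), so (121/271) = +(271/121).
Reduce top mod 121: now compute (29/121).
Reciprocity: 29 ≡ 1 and 121 ≡ 1 (mod 4), so (29/121) = +(121/29).
Reduce top mod 29: now compute (5/29).
Reciprocity: 5 ≡ 1 and 29 ≡ 1 (mod 4), so (5/29) = +(29/5).
Reduce top mod 5: now compute (4/5).
Pull out 2^2: since 5 ≡ 5 (mod 8), (2/5) = -1, so (2/5)^2 = +1.
Reached (1/5) = 1. Collecting the sign flips along the way, the symbol is +1.

1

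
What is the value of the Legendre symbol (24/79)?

-1

Pull out 2^3: since 79 ≡ 7 (mod 8), (2/79) = +1, so (2/79)^3 = +1.
Reciprocity: 3 ≡ 3 and 79 ≡ 3 (mod 4), so (3/79) = −(79/3).
Reduce top mod 3: now compute (1/3).
Reached (1/3) = 1. Collecting the sign flips along the way, the symbol is -1.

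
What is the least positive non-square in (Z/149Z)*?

(2/149) = −1, so 2 is the smallest positive non-residue mod 149.

2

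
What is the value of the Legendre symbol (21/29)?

-1

Reciprocity: 21 ≡ 1 and 29 ≡ 1 (mod 4), so (21/29) = +(29/21).
Reduce top mod 21: now compute (8/21).
Pull out 2^3: since 21 ≡ 5 (mod 8), (2/21) = -1, so (2/21)^3 = -1.
Reached (1/21) = 1. Collecting the sign flips along the way, the symbol is -1.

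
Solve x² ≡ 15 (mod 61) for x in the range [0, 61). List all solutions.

61 ≡ 1 (mod 4), so we find a root by search.
Trying successive values, 25² = 625 ≡ 15 (mod 61). The other root is 61 − 25 = 36.

25, 36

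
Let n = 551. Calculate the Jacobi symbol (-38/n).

0

First reduce: -38 ≡ 513 (mod 551).
Reciprocity: 513 ≡ 1 and 551 ≡ 3 (mod 4), so (513/551) = +(551/513).
Reduce top mod 513: now compute (38/513).
Pull out 2: since 513 ≡ 1 (mod 8), (2/513) = +1.
Reciprocity: 19 ≡ 3 and 513 ≡ 1 (mod 4), so (19/513) = +(513/19).
Reduce top mod 19: now compute (0/19).
Top reduces to 0: gcd > 1, so the symbol is 0.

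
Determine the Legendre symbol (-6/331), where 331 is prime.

-1

Euler's criterion: (-6/331) ≡ 325^165 (mod 331).
325^2 ≡ 36 (mod 331)
325^4 ≡ 303 (mod 331)
325^8 ≡ 122 (mod 331)
325^16 ≡ 320 (mod 331)
325^32 ≡ 121 (mod 331)
325^64 ≡ 77 (mod 331)
325^128 ≡ 302 (mod 331)
325^165 = 325^(128+32+4+1) ≡ 330 (mod 331).
Result is 330 ≡ −1, so (-6/331) = −1.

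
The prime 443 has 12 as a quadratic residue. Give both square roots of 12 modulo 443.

Since 443 ≡ 3 (mod 4), a square root of 12 is 12^((443+1)/4) = 12^111 mod 443.
Repeated squaring: 12^2≡144, 12^4≡358, 12^8≡137, 12^16≡163, 12^32≡432, 12^64≡121 (mod 443).
12^111 = 12^(64+32+8+4+2+1) ≡ 342 (mod 443).
Check: 342² = 116964 ≡ 12 (mod 443). The two roots are 101 and 342.

101, 342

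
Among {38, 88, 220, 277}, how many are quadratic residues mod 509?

(38/509) = +1 → QR.
(88/509) = -1 → non-residue.
(220/509) = +1 → QR.
(277/509) = -1 → non-residue.
Total quadratic residues among the 4: 2.

2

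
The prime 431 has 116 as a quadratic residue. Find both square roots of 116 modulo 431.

186, 245

Since 431 ≡ 3 (mod 4), a square root of 116 is 116^((431+1)/4) = 116^108 mod 431.
Repeated squaring: 116^2≡95, 116^4≡405, 116^8≡245, 116^16≡116, 116^32≡95, 116^64≡405 (mod 431).
116^108 = 116^(64+32+8+4) ≡ 245 (mod 431).
Check: 245² = 60025 ≡ 116 (mod 431). The two roots are 186 and 245.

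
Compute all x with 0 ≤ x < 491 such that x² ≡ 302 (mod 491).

93, 398

Since 491 ≡ 3 (mod 4), a square root of 302 is 302^((491+1)/4) = 302^123 mod 491.
Repeated squaring: 302^2≡369, 302^4≡154, 302^8≡148, 302^16≡300, 302^32≡147, 302^64≡5 (mod 491).
302^123 = 302^(64+32+16+8+2+1) ≡ 93 (mod 491).
Check: 93² = 8649 ≡ 302 (mod 491). The two roots are 93 and 398.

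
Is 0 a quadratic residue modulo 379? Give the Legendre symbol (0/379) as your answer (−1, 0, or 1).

0

Top reduces to 0: gcd > 1, so the symbol is 0.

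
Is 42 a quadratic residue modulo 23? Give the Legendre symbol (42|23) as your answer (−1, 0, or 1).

Euler's criterion: (42/23) ≡ 19^11 (mod 23).
19^2 ≡ 16 (mod 23)
19^4 ≡ 3 (mod 23)
19^8 ≡ 9 (mod 23)
19^11 = 19^(8+2+1) ≡ 22 (mod 23).
Result is 22 ≡ −1, so (42/23) = −1.

-1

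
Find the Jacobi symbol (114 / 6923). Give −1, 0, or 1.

Pull out 2: since 6923 ≡ 3 (mod 8), (2/6923) = -1.
Reciprocity: 57 ≡ 1 and 6923 ≡ 3 (mod 4), so (57/6923) = +(6923/57).
Reduce top mod 57: now compute (26/57).
Pull out 2: since 57 ≡ 1 (mod 8), (2/57) = +1.
Reciprocity: 13 ≡ 1 and 57 ≡ 1 (mod 4), so (13/57) = +(57/13).
Reduce top mod 13: now compute (5/13).
Reciprocity: 5 ≡ 1 and 13 ≡ 1 (mod 4), so (5/13) = +(13/5).
Reduce top mod 5: now compute (3/5).
Reciprocity: 3 ≡ 3 and 5 ≡ 1 (mod 4), so (3/5) = +(5/3).
Reduce top mod 3: now compute (2/3).
Pull out 2: since 3 ≡ 3 (mod 8), (2/3) = -1.
Reached (1/3) = 1. Collecting the sign flips along the way, the symbol is +1.

1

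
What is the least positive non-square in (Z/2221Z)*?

(2/2221) = −1, so 2 is the smallest positive non-residue mod 2221.

2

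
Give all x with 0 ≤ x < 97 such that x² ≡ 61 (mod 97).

97 ≡ 1 (mod 4), so we find a root by search.
Trying successive values, 35² = 1225 ≡ 61 (mod 97). The other root is 97 − 35 = 62.

35, 62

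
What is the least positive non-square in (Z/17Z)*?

3

(2/17) = +1, so 2 is a residue.
(3/17) = −1, so 3 is the smallest positive non-residue mod 17.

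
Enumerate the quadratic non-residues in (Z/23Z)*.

5, 7, 10, 11, 14, 15, 17, 19, 20, 21, 22

Square k = 1,…,11 (k and 23−k give the same square):
1²=1, 2²=4, 3²=9, 4²=16, 5²≡2, 6²≡13, 7²≡3, 8²≡18, 9²≡12, 10²≡8, 11²≡6 (mod 23).
The residues are {1, 2, 3, 4, 6, 8, 9, 12, 13, 16, 18}; the non-residues are the remaining 11 nonzero classes.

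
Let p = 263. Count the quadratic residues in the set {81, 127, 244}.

2

(81/263) = +1 → QR.
(127/263) = -1 → non-residue.
(244/263) = +1 → QR.
Total quadratic residues among the 3: 2.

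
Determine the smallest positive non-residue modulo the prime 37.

(2/37) = −1, so 2 is the smallest positive non-residue mod 37.

2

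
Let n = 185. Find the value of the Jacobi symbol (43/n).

Reciprocity: 43 ≡ 3 and 185 ≡ 1 (mod 4), so (43/185) = +(185/43).
Reduce top mod 43: now compute (13/43).
Reciprocity: 13 ≡ 1 and 43 ≡ 3 (mod 4), so (13/43) = +(43/13).
Reduce top mod 13: now compute (4/13).
Pull out 2^2: since 13 ≡ 5 (mod 8), (2/13) = -1, so (2/13)^2 = +1.
Reached (1/13) = 1. Collecting the sign flips along the way, the symbol is +1.

1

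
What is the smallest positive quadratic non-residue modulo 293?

2

(2/293) = −1, so 2 is the smallest positive non-residue mod 293.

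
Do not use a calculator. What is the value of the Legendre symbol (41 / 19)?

-1

First reduce: 41 ≡ 3 (mod 19).
Reciprocity: 3 ≡ 3 and 19 ≡ 3 (mod 4), so (3/19) = −(19/3).
Reduce top mod 3: now compute (1/3).
Reached (1/3) = 1. Collecting the sign flips along the way, the symbol is -1.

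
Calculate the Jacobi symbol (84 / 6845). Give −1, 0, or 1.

1

Pull out 2^2: since 6845 ≡ 5 (mod 8), (2/6845) = -1, so (2/6845)^2 = +1.
Reciprocity: 21 ≡ 1 and 6845 ≡ 1 (mod 4), so (21/6845) = +(6845/21).
Reduce top mod 21: now compute (20/21).
Pull out 2^2: since 21 ≡ 5 (mod 8), (2/21) = -1, so (2/21)^2 = +1.
Reciprocity: 5 ≡ 1 and 21 ≡ 1 (mod 4), so (5/21) = +(21/5).
Reduce top mod 5: now compute (1/5).
Reached (1/5) = 1. Collecting the sign flips along the way, the symbol is +1.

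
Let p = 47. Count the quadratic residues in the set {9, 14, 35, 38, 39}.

(9/47) = +1 → QR.
(14/47) = +1 → QR.
(35/47) = -1 → non-residue.
(38/47) = -1 → non-residue.
(39/47) = -1 → non-residue.
Total quadratic residues among the 5: 2.

2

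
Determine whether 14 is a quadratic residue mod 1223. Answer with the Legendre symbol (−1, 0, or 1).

1

Pull out 2: since 1223 ≡ 7 (mod 8), (2/1223) = +1.
Reciprocity: 7 ≡ 3 and 1223 ≡ 3 (mod 4), so (7/1223) = −(1223/7).
Reduce top mod 7: now compute (5/7).
Reciprocity: 5 ≡ 1 and 7 ≡ 3 (mod 4), so (5/7) = +(7/5).
Reduce top mod 5: now compute (2/5).
Pull out 2: since 5 ≡ 5 (mod 8), (2/5) = -1.
Reached (1/5) = 1. Collecting the sign flips along the way, the symbol is +1.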